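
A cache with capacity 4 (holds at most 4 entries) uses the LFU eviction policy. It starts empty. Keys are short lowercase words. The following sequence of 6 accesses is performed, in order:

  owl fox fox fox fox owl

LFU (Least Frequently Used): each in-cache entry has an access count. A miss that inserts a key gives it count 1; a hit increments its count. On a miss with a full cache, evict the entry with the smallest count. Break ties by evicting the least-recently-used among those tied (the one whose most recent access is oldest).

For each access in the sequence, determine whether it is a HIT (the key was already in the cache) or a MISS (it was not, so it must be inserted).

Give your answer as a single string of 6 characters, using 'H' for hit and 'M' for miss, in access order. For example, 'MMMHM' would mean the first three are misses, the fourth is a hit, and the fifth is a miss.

Answer: MMHHHH

Derivation:
LFU simulation (capacity=4):
  1. access owl: MISS. Cache: [owl(c=1)]
  2. access fox: MISS. Cache: [owl(c=1) fox(c=1)]
  3. access fox: HIT, count now 2. Cache: [owl(c=1) fox(c=2)]
  4. access fox: HIT, count now 3. Cache: [owl(c=1) fox(c=3)]
  5. access fox: HIT, count now 4. Cache: [owl(c=1) fox(c=4)]
  6. access owl: HIT, count now 2. Cache: [owl(c=2) fox(c=4)]
Total: 4 hits, 2 misses, 0 evictions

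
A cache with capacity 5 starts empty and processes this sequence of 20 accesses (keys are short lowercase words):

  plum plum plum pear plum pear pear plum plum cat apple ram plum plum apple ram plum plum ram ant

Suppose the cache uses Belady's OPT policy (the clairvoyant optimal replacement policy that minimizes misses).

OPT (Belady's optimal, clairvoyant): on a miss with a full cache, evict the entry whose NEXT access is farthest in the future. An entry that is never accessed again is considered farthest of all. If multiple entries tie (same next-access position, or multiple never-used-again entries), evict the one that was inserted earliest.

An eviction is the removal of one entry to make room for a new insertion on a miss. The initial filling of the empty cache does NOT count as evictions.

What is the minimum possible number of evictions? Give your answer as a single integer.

Answer: 1

Derivation:
OPT (Belady) simulation (capacity=5):
  1. access plum: MISS. Cache: [plum]
  2. access plum: HIT. Next use of plum: step 3. Cache: [plum]
  3. access plum: HIT. Next use of plum: step 5. Cache: [plum]
  4. access pear: MISS. Cache: [plum pear]
  5. access plum: HIT. Next use of plum: step 8. Cache: [plum pear]
  6. access pear: HIT. Next use of pear: step 7. Cache: [plum pear]
  7. access pear: HIT. Next use of pear: never. Cache: [plum pear]
  8. access plum: HIT. Next use of plum: step 9. Cache: [plum pear]
  9. access plum: HIT. Next use of plum: step 13. Cache: [plum pear]
  10. access cat: MISS. Cache: [plum pear cat]
  11. access apple: MISS. Cache: [plum pear cat apple]
  12. access ram: MISS. Cache: [plum pear cat apple ram]
  13. access plum: HIT. Next use of plum: step 14. Cache: [plum pear cat apple ram]
  14. access plum: HIT. Next use of plum: step 17. Cache: [plum pear cat apple ram]
  15. access apple: HIT. Next use of apple: never. Cache: [plum pear cat apple ram]
  16. access ram: HIT. Next use of ram: step 19. Cache: [plum pear cat apple ram]
  17. access plum: HIT. Next use of plum: step 18. Cache: [plum pear cat apple ram]
  18. access plum: HIT. Next use of plum: never. Cache: [plum pear cat apple ram]
  19. access ram: HIT. Next use of ram: never. Cache: [plum pear cat apple ram]
  20. access ant: MISS, evict plum (next use: never). Cache: [pear cat apple ram ant]
Total: 14 hits, 6 misses, 1 evictions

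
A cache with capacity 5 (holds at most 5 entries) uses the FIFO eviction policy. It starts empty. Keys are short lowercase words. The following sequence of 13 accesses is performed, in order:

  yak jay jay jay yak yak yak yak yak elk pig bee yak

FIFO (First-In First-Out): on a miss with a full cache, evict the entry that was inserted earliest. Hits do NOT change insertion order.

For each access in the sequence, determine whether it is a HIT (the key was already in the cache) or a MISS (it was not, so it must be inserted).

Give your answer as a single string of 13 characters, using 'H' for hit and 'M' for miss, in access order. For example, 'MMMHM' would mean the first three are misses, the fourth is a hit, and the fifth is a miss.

FIFO simulation (capacity=5):
  1. access yak: MISS. Cache (old->new): [yak]
  2. access jay: MISS. Cache (old->new): [yak jay]
  3. access jay: HIT. Cache (old->new): [yak jay]
  4. access jay: HIT. Cache (old->new): [yak jay]
  5. access yak: HIT. Cache (old->new): [yak jay]
  6. access yak: HIT. Cache (old->new): [yak jay]
  7. access yak: HIT. Cache (old->new): [yak jay]
  8. access yak: HIT. Cache (old->new): [yak jay]
  9. access yak: HIT. Cache (old->new): [yak jay]
  10. access elk: MISS. Cache (old->new): [yak jay elk]
  11. access pig: MISS. Cache (old->new): [yak jay elk pig]
  12. access bee: MISS. Cache (old->new): [yak jay elk pig bee]
  13. access yak: HIT. Cache (old->new): [yak jay elk pig bee]
Total: 8 hits, 5 misses, 0 evictions

Answer: MMHHHHHHHMMMH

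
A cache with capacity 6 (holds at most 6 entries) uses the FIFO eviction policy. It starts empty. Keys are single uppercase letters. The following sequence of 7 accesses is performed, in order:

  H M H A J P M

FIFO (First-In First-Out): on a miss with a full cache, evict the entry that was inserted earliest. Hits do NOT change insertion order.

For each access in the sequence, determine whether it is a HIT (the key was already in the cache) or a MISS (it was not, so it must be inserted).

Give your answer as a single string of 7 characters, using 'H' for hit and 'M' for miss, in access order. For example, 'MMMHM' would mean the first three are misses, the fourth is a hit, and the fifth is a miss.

FIFO simulation (capacity=6):
  1. access H: MISS. Cache (old->new): [H]
  2. access M: MISS. Cache (old->new): [H M]
  3. access H: HIT. Cache (old->new): [H M]
  4. access A: MISS. Cache (old->new): [H M A]
  5. access J: MISS. Cache (old->new): [H M A J]
  6. access P: MISS. Cache (old->new): [H M A J P]
  7. access M: HIT. Cache (old->new): [H M A J P]
Total: 2 hits, 5 misses, 0 evictions

Answer: MMHMMMH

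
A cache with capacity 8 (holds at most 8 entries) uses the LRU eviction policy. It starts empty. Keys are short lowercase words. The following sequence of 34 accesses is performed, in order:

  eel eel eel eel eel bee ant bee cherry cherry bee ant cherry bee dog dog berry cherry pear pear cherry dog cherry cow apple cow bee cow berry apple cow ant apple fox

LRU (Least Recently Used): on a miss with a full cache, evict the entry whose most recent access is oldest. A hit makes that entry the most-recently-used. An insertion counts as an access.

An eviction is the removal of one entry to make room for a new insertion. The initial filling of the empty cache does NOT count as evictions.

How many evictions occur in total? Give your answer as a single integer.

LRU simulation (capacity=8):
  1. access eel: MISS. Cache (LRU->MRU): [eel]
  2. access eel: HIT. Cache (LRU->MRU): [eel]
  3. access eel: HIT. Cache (LRU->MRU): [eel]
  4. access eel: HIT. Cache (LRU->MRU): [eel]
  5. access eel: HIT. Cache (LRU->MRU): [eel]
  6. access bee: MISS. Cache (LRU->MRU): [eel bee]
  7. access ant: MISS. Cache (LRU->MRU): [eel bee ant]
  8. access bee: HIT. Cache (LRU->MRU): [eel ant bee]
  9. access cherry: MISS. Cache (LRU->MRU): [eel ant bee cherry]
  10. access cherry: HIT. Cache (LRU->MRU): [eel ant bee cherry]
  11. access bee: HIT. Cache (LRU->MRU): [eel ant cherry bee]
  12. access ant: HIT. Cache (LRU->MRU): [eel cherry bee ant]
  13. access cherry: HIT. Cache (LRU->MRU): [eel bee ant cherry]
  14. access bee: HIT. Cache (LRU->MRU): [eel ant cherry bee]
  15. access dog: MISS. Cache (LRU->MRU): [eel ant cherry bee dog]
  16. access dog: HIT. Cache (LRU->MRU): [eel ant cherry bee dog]
  17. access berry: MISS. Cache (LRU->MRU): [eel ant cherry bee dog berry]
  18. access cherry: HIT. Cache (LRU->MRU): [eel ant bee dog berry cherry]
  19. access pear: MISS. Cache (LRU->MRU): [eel ant bee dog berry cherry pear]
  20. access pear: HIT. Cache (LRU->MRU): [eel ant bee dog berry cherry pear]
  21. access cherry: HIT. Cache (LRU->MRU): [eel ant bee dog berry pear cherry]
  22. access dog: HIT. Cache (LRU->MRU): [eel ant bee berry pear cherry dog]
  23. access cherry: HIT. Cache (LRU->MRU): [eel ant bee berry pear dog cherry]
  24. access cow: MISS. Cache (LRU->MRU): [eel ant bee berry pear dog cherry cow]
  25. access apple: MISS, evict eel. Cache (LRU->MRU): [ant bee berry pear dog cherry cow apple]
  26. access cow: HIT. Cache (LRU->MRU): [ant bee berry pear dog cherry apple cow]
  27. access bee: HIT. Cache (LRU->MRU): [ant berry pear dog cherry apple cow bee]
  28. access cow: HIT. Cache (LRU->MRU): [ant berry pear dog cherry apple bee cow]
  29. access berry: HIT. Cache (LRU->MRU): [ant pear dog cherry apple bee cow berry]
  30. access apple: HIT. Cache (LRU->MRU): [ant pear dog cherry bee cow berry apple]
  31. access cow: HIT. Cache (LRU->MRU): [ant pear dog cherry bee berry apple cow]
  32. access ant: HIT. Cache (LRU->MRU): [pear dog cherry bee berry apple cow ant]
  33. access apple: HIT. Cache (LRU->MRU): [pear dog cherry bee berry cow ant apple]
  34. access fox: MISS, evict pear. Cache (LRU->MRU): [dog cherry bee berry cow ant apple fox]
Total: 24 hits, 10 misses, 2 evictions

Answer: 2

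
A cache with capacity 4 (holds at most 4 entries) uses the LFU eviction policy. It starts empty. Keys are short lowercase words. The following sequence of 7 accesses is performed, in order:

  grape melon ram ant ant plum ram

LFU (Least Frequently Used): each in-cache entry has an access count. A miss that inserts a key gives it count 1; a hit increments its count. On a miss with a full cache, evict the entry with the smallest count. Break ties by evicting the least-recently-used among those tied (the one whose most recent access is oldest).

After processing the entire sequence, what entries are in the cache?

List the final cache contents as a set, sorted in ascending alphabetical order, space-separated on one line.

Answer: ant melon plum ram

Derivation:
LFU simulation (capacity=4):
  1. access grape: MISS. Cache: [grape(c=1)]
  2. access melon: MISS. Cache: [grape(c=1) melon(c=1)]
  3. access ram: MISS. Cache: [grape(c=1) melon(c=1) ram(c=1)]
  4. access ant: MISS. Cache: [grape(c=1) melon(c=1) ram(c=1) ant(c=1)]
  5. access ant: HIT, count now 2. Cache: [grape(c=1) melon(c=1) ram(c=1) ant(c=2)]
  6. access plum: MISS, evict grape(c=1). Cache: [melon(c=1) ram(c=1) plum(c=1) ant(c=2)]
  7. access ram: HIT, count now 2. Cache: [melon(c=1) plum(c=1) ant(c=2) ram(c=2)]
Total: 2 hits, 5 misses, 1 evictions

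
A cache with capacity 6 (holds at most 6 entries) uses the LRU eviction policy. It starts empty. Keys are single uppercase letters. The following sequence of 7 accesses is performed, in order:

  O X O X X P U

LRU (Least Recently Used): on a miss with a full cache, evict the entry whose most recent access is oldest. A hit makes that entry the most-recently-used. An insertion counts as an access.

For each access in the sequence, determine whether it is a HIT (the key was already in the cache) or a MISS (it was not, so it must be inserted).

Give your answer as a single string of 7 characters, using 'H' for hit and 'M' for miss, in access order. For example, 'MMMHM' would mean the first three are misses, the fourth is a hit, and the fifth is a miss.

Answer: MMHHHMM

Derivation:
LRU simulation (capacity=6):
  1. access O: MISS. Cache (LRU->MRU): [O]
  2. access X: MISS. Cache (LRU->MRU): [O X]
  3. access O: HIT. Cache (LRU->MRU): [X O]
  4. access X: HIT. Cache (LRU->MRU): [O X]
  5. access X: HIT. Cache (LRU->MRU): [O X]
  6. access P: MISS. Cache (LRU->MRU): [O X P]
  7. access U: MISS. Cache (LRU->MRU): [O X P U]
Total: 3 hits, 4 misses, 0 evictions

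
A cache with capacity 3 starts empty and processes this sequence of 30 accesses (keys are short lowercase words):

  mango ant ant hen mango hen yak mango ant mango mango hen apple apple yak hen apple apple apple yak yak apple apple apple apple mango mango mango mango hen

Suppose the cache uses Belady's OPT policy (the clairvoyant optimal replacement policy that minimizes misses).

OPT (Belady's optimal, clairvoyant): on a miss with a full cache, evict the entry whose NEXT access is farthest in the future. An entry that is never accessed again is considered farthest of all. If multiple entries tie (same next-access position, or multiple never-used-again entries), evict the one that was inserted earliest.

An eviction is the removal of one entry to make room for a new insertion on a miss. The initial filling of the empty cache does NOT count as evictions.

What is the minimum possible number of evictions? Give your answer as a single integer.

OPT (Belady) simulation (capacity=3):
  1. access mango: MISS. Cache: [mango]
  2. access ant: MISS. Cache: [mango ant]
  3. access ant: HIT. Next use of ant: step 9. Cache: [mango ant]
  4. access hen: MISS. Cache: [mango ant hen]
  5. access mango: HIT. Next use of mango: step 8. Cache: [mango ant hen]
  6. access hen: HIT. Next use of hen: step 12. Cache: [mango ant hen]
  7. access yak: MISS, evict hen (next use: step 12). Cache: [mango ant yak]
  8. access mango: HIT. Next use of mango: step 10. Cache: [mango ant yak]
  9. access ant: HIT. Next use of ant: never. Cache: [mango ant yak]
  10. access mango: HIT. Next use of mango: step 11. Cache: [mango ant yak]
  11. access mango: HIT. Next use of mango: step 26. Cache: [mango ant yak]
  12. access hen: MISS, evict ant (next use: never). Cache: [mango yak hen]
  13. access apple: MISS, evict mango (next use: step 26). Cache: [yak hen apple]
  14. access apple: HIT. Next use of apple: step 17. Cache: [yak hen apple]
  15. access yak: HIT. Next use of yak: step 20. Cache: [yak hen apple]
  16. access hen: HIT. Next use of hen: step 30. Cache: [yak hen apple]
  17. access apple: HIT. Next use of apple: step 18. Cache: [yak hen apple]
  18. access apple: HIT. Next use of apple: step 19. Cache: [yak hen apple]
  19. access apple: HIT. Next use of apple: step 22. Cache: [yak hen apple]
  20. access yak: HIT. Next use of yak: step 21. Cache: [yak hen apple]
  21. access yak: HIT. Next use of yak: never. Cache: [yak hen apple]
  22. access apple: HIT. Next use of apple: step 23. Cache: [yak hen apple]
  23. access apple: HIT. Next use of apple: step 24. Cache: [yak hen apple]
  24. access apple: HIT. Next use of apple: step 25. Cache: [yak hen apple]
  25. access apple: HIT. Next use of apple: never. Cache: [yak hen apple]
  26. access mango: MISS, evict yak (next use: never). Cache: [hen apple mango]
  27. access mango: HIT. Next use of mango: step 28. Cache: [hen apple mango]
  28. access mango: HIT. Next use of mango: step 29. Cache: [hen apple mango]
  29. access mango: HIT. Next use of mango: never. Cache: [hen apple mango]
  30. access hen: HIT. Next use of hen: never. Cache: [hen apple mango]
Total: 23 hits, 7 misses, 4 evictions

Answer: 4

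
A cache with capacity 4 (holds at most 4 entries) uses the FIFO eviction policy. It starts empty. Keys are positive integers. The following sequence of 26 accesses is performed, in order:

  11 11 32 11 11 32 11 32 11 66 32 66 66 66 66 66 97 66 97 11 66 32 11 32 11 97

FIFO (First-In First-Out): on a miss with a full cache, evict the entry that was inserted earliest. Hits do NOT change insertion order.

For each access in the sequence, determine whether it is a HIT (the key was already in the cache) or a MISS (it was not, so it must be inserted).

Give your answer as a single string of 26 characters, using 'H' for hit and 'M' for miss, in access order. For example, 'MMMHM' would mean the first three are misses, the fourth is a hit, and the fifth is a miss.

Answer: MHMHHHHHHMHHHHHHMHHHHHHHHH

Derivation:
FIFO simulation (capacity=4):
  1. access 11: MISS. Cache (old->new): [11]
  2. access 11: HIT. Cache (old->new): [11]
  3. access 32: MISS. Cache (old->new): [11 32]
  4. access 11: HIT. Cache (old->new): [11 32]
  5. access 11: HIT. Cache (old->new): [11 32]
  6. access 32: HIT. Cache (old->new): [11 32]
  7. access 11: HIT. Cache (old->new): [11 32]
  8. access 32: HIT. Cache (old->new): [11 32]
  9. access 11: HIT. Cache (old->new): [11 32]
  10. access 66: MISS. Cache (old->new): [11 32 66]
  11. access 32: HIT. Cache (old->new): [11 32 66]
  12. access 66: HIT. Cache (old->new): [11 32 66]
  13. access 66: HIT. Cache (old->new): [11 32 66]
  14. access 66: HIT. Cache (old->new): [11 32 66]
  15. access 66: HIT. Cache (old->new): [11 32 66]
  16. access 66: HIT. Cache (old->new): [11 32 66]
  17. access 97: MISS. Cache (old->new): [11 32 66 97]
  18. access 66: HIT. Cache (old->new): [11 32 66 97]
  19. access 97: HIT. Cache (old->new): [11 32 66 97]
  20. access 11: HIT. Cache (old->new): [11 32 66 97]
  21. access 66: HIT. Cache (old->new): [11 32 66 97]
  22. access 32: HIT. Cache (old->new): [11 32 66 97]
  23. access 11: HIT. Cache (old->new): [11 32 66 97]
  24. access 32: HIT. Cache (old->new): [11 32 66 97]
  25. access 11: HIT. Cache (old->new): [11 32 66 97]
  26. access 97: HIT. Cache (old->new): [11 32 66 97]
Total: 22 hits, 4 misses, 0 evictions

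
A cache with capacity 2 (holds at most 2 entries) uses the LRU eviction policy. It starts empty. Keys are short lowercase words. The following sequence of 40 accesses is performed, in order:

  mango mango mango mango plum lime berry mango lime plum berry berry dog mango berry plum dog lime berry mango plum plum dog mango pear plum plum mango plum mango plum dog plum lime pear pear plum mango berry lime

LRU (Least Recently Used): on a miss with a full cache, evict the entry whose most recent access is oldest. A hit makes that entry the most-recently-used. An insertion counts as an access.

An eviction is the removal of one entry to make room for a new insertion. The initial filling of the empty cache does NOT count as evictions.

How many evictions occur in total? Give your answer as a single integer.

Answer: 27

Derivation:
LRU simulation (capacity=2):
  1. access mango: MISS. Cache (LRU->MRU): [mango]
  2. access mango: HIT. Cache (LRU->MRU): [mango]
  3. access mango: HIT. Cache (LRU->MRU): [mango]
  4. access mango: HIT. Cache (LRU->MRU): [mango]
  5. access plum: MISS. Cache (LRU->MRU): [mango plum]
  6. access lime: MISS, evict mango. Cache (LRU->MRU): [plum lime]
  7. access berry: MISS, evict plum. Cache (LRU->MRU): [lime berry]
  8. access mango: MISS, evict lime. Cache (LRU->MRU): [berry mango]
  9. access lime: MISS, evict berry. Cache (LRU->MRU): [mango lime]
  10. access plum: MISS, evict mango. Cache (LRU->MRU): [lime plum]
  11. access berry: MISS, evict lime. Cache (LRU->MRU): [plum berry]
  12. access berry: HIT. Cache (LRU->MRU): [plum berry]
  13. access dog: MISS, evict plum. Cache (LRU->MRU): [berry dog]
  14. access mango: MISS, evict berry. Cache (LRU->MRU): [dog mango]
  15. access berry: MISS, evict dog. Cache (LRU->MRU): [mango berry]
  16. access plum: MISS, evict mango. Cache (LRU->MRU): [berry plum]
  17. access dog: MISS, evict berry. Cache (LRU->MRU): [plum dog]
  18. access lime: MISS, evict plum. Cache (LRU->MRU): [dog lime]
  19. access berry: MISS, evict dog. Cache (LRU->MRU): [lime berry]
  20. access mango: MISS, evict lime. Cache (LRU->MRU): [berry mango]
  21. access plum: MISS, evict berry. Cache (LRU->MRU): [mango plum]
  22. access plum: HIT. Cache (LRU->MRU): [mango plum]
  23. access dog: MISS, evict mango. Cache (LRU->MRU): [plum dog]
  24. access mango: MISS, evict plum. Cache (LRU->MRU): [dog mango]
  25. access pear: MISS, evict dog. Cache (LRU->MRU): [mango pear]
  26. access plum: MISS, evict mango. Cache (LRU->MRU): [pear plum]
  27. access plum: HIT. Cache (LRU->MRU): [pear plum]
  28. access mango: MISS, evict pear. Cache (LRU->MRU): [plum mango]
  29. access plum: HIT. Cache (LRU->MRU): [mango plum]
  30. access mango: HIT. Cache (LRU->MRU): [plum mango]
  31. access plum: HIT. Cache (LRU->MRU): [mango plum]
  32. access dog: MISS, evict mango. Cache (LRU->MRU): [plum dog]
  33. access plum: HIT. Cache (LRU->MRU): [dog plum]
  34. access lime: MISS, evict dog. Cache (LRU->MRU): [plum lime]
  35. access pear: MISS, evict plum. Cache (LRU->MRU): [lime pear]
  36. access pear: HIT. Cache (LRU->MRU): [lime pear]
  37. access plum: MISS, evict lime. Cache (LRU->MRU): [pear plum]
  38. access mango: MISS, evict pear. Cache (LRU->MRU): [plum mango]
  39. access berry: MISS, evict plum. Cache (LRU->MRU): [mango berry]
  40. access lime: MISS, evict mango. Cache (LRU->MRU): [berry lime]
Total: 11 hits, 29 misses, 27 evictions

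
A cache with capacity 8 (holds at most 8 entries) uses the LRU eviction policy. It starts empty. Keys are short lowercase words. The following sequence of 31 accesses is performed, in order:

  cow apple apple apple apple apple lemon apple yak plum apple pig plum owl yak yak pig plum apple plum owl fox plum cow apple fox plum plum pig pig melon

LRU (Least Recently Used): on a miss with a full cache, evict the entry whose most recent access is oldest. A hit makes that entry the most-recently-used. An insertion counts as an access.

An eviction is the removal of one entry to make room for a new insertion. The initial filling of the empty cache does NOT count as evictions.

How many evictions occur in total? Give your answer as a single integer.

LRU simulation (capacity=8):
  1. access cow: MISS. Cache (LRU->MRU): [cow]
  2. access apple: MISS. Cache (LRU->MRU): [cow apple]
  3. access apple: HIT. Cache (LRU->MRU): [cow apple]
  4. access apple: HIT. Cache (LRU->MRU): [cow apple]
  5. access apple: HIT. Cache (LRU->MRU): [cow apple]
  6. access apple: HIT. Cache (LRU->MRU): [cow apple]
  7. access lemon: MISS. Cache (LRU->MRU): [cow apple lemon]
  8. access apple: HIT. Cache (LRU->MRU): [cow lemon apple]
  9. access yak: MISS. Cache (LRU->MRU): [cow lemon apple yak]
  10. access plum: MISS. Cache (LRU->MRU): [cow lemon apple yak plum]
  11. access apple: HIT. Cache (LRU->MRU): [cow lemon yak plum apple]
  12. access pig: MISS. Cache (LRU->MRU): [cow lemon yak plum apple pig]
  13. access plum: HIT. Cache (LRU->MRU): [cow lemon yak apple pig plum]
  14. access owl: MISS. Cache (LRU->MRU): [cow lemon yak apple pig plum owl]
  15. access yak: HIT. Cache (LRU->MRU): [cow lemon apple pig plum owl yak]
  16. access yak: HIT. Cache (LRU->MRU): [cow lemon apple pig plum owl yak]
  17. access pig: HIT. Cache (LRU->MRU): [cow lemon apple plum owl yak pig]
  18. access plum: HIT. Cache (LRU->MRU): [cow lemon apple owl yak pig plum]
  19. access apple: HIT. Cache (LRU->MRU): [cow lemon owl yak pig plum apple]
  20. access plum: HIT. Cache (LRU->MRU): [cow lemon owl yak pig apple plum]
  21. access owl: HIT. Cache (LRU->MRU): [cow lemon yak pig apple plum owl]
  22. access fox: MISS. Cache (LRU->MRU): [cow lemon yak pig apple plum owl fox]
  23. access plum: HIT. Cache (LRU->MRU): [cow lemon yak pig apple owl fox plum]
  24. access cow: HIT. Cache (LRU->MRU): [lemon yak pig apple owl fox plum cow]
  25. access apple: HIT. Cache (LRU->MRU): [lemon yak pig owl fox plum cow apple]
  26. access fox: HIT. Cache (LRU->MRU): [lemon yak pig owl plum cow apple fox]
  27. access plum: HIT. Cache (LRU->MRU): [lemon yak pig owl cow apple fox plum]
  28. access plum: HIT. Cache (LRU->MRU): [lemon yak pig owl cow apple fox plum]
  29. access pig: HIT. Cache (LRU->MRU): [lemon yak owl cow apple fox plum pig]
  30. access pig: HIT. Cache (LRU->MRU): [lemon yak owl cow apple fox plum pig]
  31. access melon: MISS, evict lemon. Cache (LRU->MRU): [yak owl cow apple fox plum pig melon]
Total: 22 hits, 9 misses, 1 evictions

Answer: 1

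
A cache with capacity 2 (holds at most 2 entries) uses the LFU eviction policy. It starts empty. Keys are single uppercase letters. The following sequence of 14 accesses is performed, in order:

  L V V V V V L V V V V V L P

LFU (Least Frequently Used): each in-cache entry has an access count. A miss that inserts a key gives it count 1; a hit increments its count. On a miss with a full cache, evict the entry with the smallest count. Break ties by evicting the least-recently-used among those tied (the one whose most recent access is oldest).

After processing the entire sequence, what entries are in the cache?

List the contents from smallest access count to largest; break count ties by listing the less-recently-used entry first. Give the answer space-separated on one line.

LFU simulation (capacity=2):
  1. access L: MISS. Cache: [L(c=1)]
  2. access V: MISS. Cache: [L(c=1) V(c=1)]
  3. access V: HIT, count now 2. Cache: [L(c=1) V(c=2)]
  4. access V: HIT, count now 3. Cache: [L(c=1) V(c=3)]
  5. access V: HIT, count now 4. Cache: [L(c=1) V(c=4)]
  6. access V: HIT, count now 5. Cache: [L(c=1) V(c=5)]
  7. access L: HIT, count now 2. Cache: [L(c=2) V(c=5)]
  8. access V: HIT, count now 6. Cache: [L(c=2) V(c=6)]
  9. access V: HIT, count now 7. Cache: [L(c=2) V(c=7)]
  10. access V: HIT, count now 8. Cache: [L(c=2) V(c=8)]
  11. access V: HIT, count now 9. Cache: [L(c=2) V(c=9)]
  12. access V: HIT, count now 10. Cache: [L(c=2) V(c=10)]
  13. access L: HIT, count now 3. Cache: [L(c=3) V(c=10)]
  14. access P: MISS, evict L(c=3). Cache: [P(c=1) V(c=10)]
Total: 11 hits, 3 misses, 1 evictions

Answer: P V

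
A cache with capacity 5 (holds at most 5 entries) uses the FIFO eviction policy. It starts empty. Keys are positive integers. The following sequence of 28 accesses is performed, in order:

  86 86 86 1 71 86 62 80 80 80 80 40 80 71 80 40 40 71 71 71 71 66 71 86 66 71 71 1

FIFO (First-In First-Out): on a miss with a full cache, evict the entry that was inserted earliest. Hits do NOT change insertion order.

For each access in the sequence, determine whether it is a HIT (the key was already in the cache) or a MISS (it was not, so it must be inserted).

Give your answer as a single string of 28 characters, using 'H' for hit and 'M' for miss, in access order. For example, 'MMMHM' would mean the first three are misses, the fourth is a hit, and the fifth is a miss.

Answer: MHHMMHMMHHHMHHHHHHHHHMHMHMHM

Derivation:
FIFO simulation (capacity=5):
  1. access 86: MISS. Cache (old->new): [86]
  2. access 86: HIT. Cache (old->new): [86]
  3. access 86: HIT. Cache (old->new): [86]
  4. access 1: MISS. Cache (old->new): [86 1]
  5. access 71: MISS. Cache (old->new): [86 1 71]
  6. access 86: HIT. Cache (old->new): [86 1 71]
  7. access 62: MISS. Cache (old->new): [86 1 71 62]
  8. access 80: MISS. Cache (old->new): [86 1 71 62 80]
  9. access 80: HIT. Cache (old->new): [86 1 71 62 80]
  10. access 80: HIT. Cache (old->new): [86 1 71 62 80]
  11. access 80: HIT. Cache (old->new): [86 1 71 62 80]
  12. access 40: MISS, evict 86. Cache (old->new): [1 71 62 80 40]
  13. access 80: HIT. Cache (old->new): [1 71 62 80 40]
  14. access 71: HIT. Cache (old->new): [1 71 62 80 40]
  15. access 80: HIT. Cache (old->new): [1 71 62 80 40]
  16. access 40: HIT. Cache (old->new): [1 71 62 80 40]
  17. access 40: HIT. Cache (old->new): [1 71 62 80 40]
  18. access 71: HIT. Cache (old->new): [1 71 62 80 40]
  19. access 71: HIT. Cache (old->new): [1 71 62 80 40]
  20. access 71: HIT. Cache (old->new): [1 71 62 80 40]
  21. access 71: HIT. Cache (old->new): [1 71 62 80 40]
  22. access 66: MISS, evict 1. Cache (old->new): [71 62 80 40 66]
  23. access 71: HIT. Cache (old->new): [71 62 80 40 66]
  24. access 86: MISS, evict 71. Cache (old->new): [62 80 40 66 86]
  25. access 66: HIT. Cache (old->new): [62 80 40 66 86]
  26. access 71: MISS, evict 62. Cache (old->new): [80 40 66 86 71]
  27. access 71: HIT. Cache (old->new): [80 40 66 86 71]
  28. access 1: MISS, evict 80. Cache (old->new): [40 66 86 71 1]
Total: 18 hits, 10 misses, 5 evictions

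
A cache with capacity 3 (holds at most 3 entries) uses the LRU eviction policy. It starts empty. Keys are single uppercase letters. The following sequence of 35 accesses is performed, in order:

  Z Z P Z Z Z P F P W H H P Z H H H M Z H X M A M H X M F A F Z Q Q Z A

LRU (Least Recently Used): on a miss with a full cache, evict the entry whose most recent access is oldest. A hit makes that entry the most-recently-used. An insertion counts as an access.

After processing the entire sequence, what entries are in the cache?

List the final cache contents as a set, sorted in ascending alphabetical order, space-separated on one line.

LRU simulation (capacity=3):
  1. access Z: MISS. Cache (LRU->MRU): [Z]
  2. access Z: HIT. Cache (LRU->MRU): [Z]
  3. access P: MISS. Cache (LRU->MRU): [Z P]
  4. access Z: HIT. Cache (LRU->MRU): [P Z]
  5. access Z: HIT. Cache (LRU->MRU): [P Z]
  6. access Z: HIT. Cache (LRU->MRU): [P Z]
  7. access P: HIT. Cache (LRU->MRU): [Z P]
  8. access F: MISS. Cache (LRU->MRU): [Z P F]
  9. access P: HIT. Cache (LRU->MRU): [Z F P]
  10. access W: MISS, evict Z. Cache (LRU->MRU): [F P W]
  11. access H: MISS, evict F. Cache (LRU->MRU): [P W H]
  12. access H: HIT. Cache (LRU->MRU): [P W H]
  13. access P: HIT. Cache (LRU->MRU): [W H P]
  14. access Z: MISS, evict W. Cache (LRU->MRU): [H P Z]
  15. access H: HIT. Cache (LRU->MRU): [P Z H]
  16. access H: HIT. Cache (LRU->MRU): [P Z H]
  17. access H: HIT. Cache (LRU->MRU): [P Z H]
  18. access M: MISS, evict P. Cache (LRU->MRU): [Z H M]
  19. access Z: HIT. Cache (LRU->MRU): [H M Z]
  20. access H: HIT. Cache (LRU->MRU): [M Z H]
  21. access X: MISS, evict M. Cache (LRU->MRU): [Z H X]
  22. access M: MISS, evict Z. Cache (LRU->MRU): [H X M]
  23. access A: MISS, evict H. Cache (LRU->MRU): [X M A]
  24. access M: HIT. Cache (LRU->MRU): [X A M]
  25. access H: MISS, evict X. Cache (LRU->MRU): [A M H]
  26. access X: MISS, evict A. Cache (LRU->MRU): [M H X]
  27. access M: HIT. Cache (LRU->MRU): [H X M]
  28. access F: MISS, evict H. Cache (LRU->MRU): [X M F]
  29. access A: MISS, evict X. Cache (LRU->MRU): [M F A]
  30. access F: HIT. Cache (LRU->MRU): [M A F]
  31. access Z: MISS, evict M. Cache (LRU->MRU): [A F Z]
  32. access Q: MISS, evict A. Cache (LRU->MRU): [F Z Q]
  33. access Q: HIT. Cache (LRU->MRU): [F Z Q]
  34. access Z: HIT. Cache (LRU->MRU): [F Q Z]
  35. access A: MISS, evict F. Cache (LRU->MRU): [Q Z A]
Total: 18 hits, 17 misses, 14 evictions

Answer: A Q Z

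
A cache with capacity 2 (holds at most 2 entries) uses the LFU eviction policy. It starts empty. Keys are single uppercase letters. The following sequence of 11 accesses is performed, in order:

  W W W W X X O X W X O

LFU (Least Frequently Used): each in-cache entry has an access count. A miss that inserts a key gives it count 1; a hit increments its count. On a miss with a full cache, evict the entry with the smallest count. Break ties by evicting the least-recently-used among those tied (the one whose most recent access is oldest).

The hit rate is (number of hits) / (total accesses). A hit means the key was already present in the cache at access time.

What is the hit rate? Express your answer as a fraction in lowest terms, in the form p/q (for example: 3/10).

Answer: 6/11

Derivation:
LFU simulation (capacity=2):
  1. access W: MISS. Cache: [W(c=1)]
  2. access W: HIT, count now 2. Cache: [W(c=2)]
  3. access W: HIT, count now 3. Cache: [W(c=3)]
  4. access W: HIT, count now 4. Cache: [W(c=4)]
  5. access X: MISS. Cache: [X(c=1) W(c=4)]
  6. access X: HIT, count now 2. Cache: [X(c=2) W(c=4)]
  7. access O: MISS, evict X(c=2). Cache: [O(c=1) W(c=4)]
  8. access X: MISS, evict O(c=1). Cache: [X(c=1) W(c=4)]
  9. access W: HIT, count now 5. Cache: [X(c=1) W(c=5)]
  10. access X: HIT, count now 2. Cache: [X(c=2) W(c=5)]
  11. access O: MISS, evict X(c=2). Cache: [O(c=1) W(c=5)]
Total: 6 hits, 5 misses, 3 evictions

Hit rate = 6/11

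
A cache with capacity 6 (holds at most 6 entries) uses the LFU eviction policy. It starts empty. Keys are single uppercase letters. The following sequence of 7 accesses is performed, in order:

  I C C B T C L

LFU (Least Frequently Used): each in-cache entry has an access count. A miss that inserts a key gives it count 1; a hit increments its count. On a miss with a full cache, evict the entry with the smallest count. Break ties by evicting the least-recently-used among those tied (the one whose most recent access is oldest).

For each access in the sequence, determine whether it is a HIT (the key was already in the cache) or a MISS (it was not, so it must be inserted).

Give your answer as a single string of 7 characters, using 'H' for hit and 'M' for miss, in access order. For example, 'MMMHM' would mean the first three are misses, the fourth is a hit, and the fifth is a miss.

Answer: MMHMMHM

Derivation:
LFU simulation (capacity=6):
  1. access I: MISS. Cache: [I(c=1)]
  2. access C: MISS. Cache: [I(c=1) C(c=1)]
  3. access C: HIT, count now 2. Cache: [I(c=1) C(c=2)]
  4. access B: MISS. Cache: [I(c=1) B(c=1) C(c=2)]
  5. access T: MISS. Cache: [I(c=1) B(c=1) T(c=1) C(c=2)]
  6. access C: HIT, count now 3. Cache: [I(c=1) B(c=1) T(c=1) C(c=3)]
  7. access L: MISS. Cache: [I(c=1) B(c=1) T(c=1) L(c=1) C(c=3)]
Total: 2 hits, 5 misses, 0 evictions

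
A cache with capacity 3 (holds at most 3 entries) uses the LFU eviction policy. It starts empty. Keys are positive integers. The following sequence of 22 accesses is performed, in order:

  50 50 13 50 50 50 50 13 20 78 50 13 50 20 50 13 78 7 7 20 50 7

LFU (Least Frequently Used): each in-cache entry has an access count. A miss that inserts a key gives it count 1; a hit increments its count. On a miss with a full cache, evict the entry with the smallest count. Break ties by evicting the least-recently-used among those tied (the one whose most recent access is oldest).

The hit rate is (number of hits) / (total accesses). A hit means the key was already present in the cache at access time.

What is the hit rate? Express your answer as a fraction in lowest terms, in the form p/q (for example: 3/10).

LFU simulation (capacity=3):
  1. access 50: MISS. Cache: [50(c=1)]
  2. access 50: HIT, count now 2. Cache: [50(c=2)]
  3. access 13: MISS. Cache: [13(c=1) 50(c=2)]
  4. access 50: HIT, count now 3. Cache: [13(c=1) 50(c=3)]
  5. access 50: HIT, count now 4. Cache: [13(c=1) 50(c=4)]
  6. access 50: HIT, count now 5. Cache: [13(c=1) 50(c=5)]
  7. access 50: HIT, count now 6. Cache: [13(c=1) 50(c=6)]
  8. access 13: HIT, count now 2. Cache: [13(c=2) 50(c=6)]
  9. access 20: MISS. Cache: [20(c=1) 13(c=2) 50(c=6)]
  10. access 78: MISS, evict 20(c=1). Cache: [78(c=1) 13(c=2) 50(c=6)]
  11. access 50: HIT, count now 7. Cache: [78(c=1) 13(c=2) 50(c=7)]
  12. access 13: HIT, count now 3. Cache: [78(c=1) 13(c=3) 50(c=7)]
  13. access 50: HIT, count now 8. Cache: [78(c=1) 13(c=3) 50(c=8)]
  14. access 20: MISS, evict 78(c=1). Cache: [20(c=1) 13(c=3) 50(c=8)]
  15. access 50: HIT, count now 9. Cache: [20(c=1) 13(c=3) 50(c=9)]
  16. access 13: HIT, count now 4. Cache: [20(c=1) 13(c=4) 50(c=9)]
  17. access 78: MISS, evict 20(c=1). Cache: [78(c=1) 13(c=4) 50(c=9)]
  18. access 7: MISS, evict 78(c=1). Cache: [7(c=1) 13(c=4) 50(c=9)]
  19. access 7: HIT, count now 2. Cache: [7(c=2) 13(c=4) 50(c=9)]
  20. access 20: MISS, evict 7(c=2). Cache: [20(c=1) 13(c=4) 50(c=9)]
  21. access 50: HIT, count now 10. Cache: [20(c=1) 13(c=4) 50(c=10)]
  22. access 7: MISS, evict 20(c=1). Cache: [7(c=1) 13(c=4) 50(c=10)]
Total: 13 hits, 9 misses, 6 evictions

Hit rate = 13/22

Answer: 13/22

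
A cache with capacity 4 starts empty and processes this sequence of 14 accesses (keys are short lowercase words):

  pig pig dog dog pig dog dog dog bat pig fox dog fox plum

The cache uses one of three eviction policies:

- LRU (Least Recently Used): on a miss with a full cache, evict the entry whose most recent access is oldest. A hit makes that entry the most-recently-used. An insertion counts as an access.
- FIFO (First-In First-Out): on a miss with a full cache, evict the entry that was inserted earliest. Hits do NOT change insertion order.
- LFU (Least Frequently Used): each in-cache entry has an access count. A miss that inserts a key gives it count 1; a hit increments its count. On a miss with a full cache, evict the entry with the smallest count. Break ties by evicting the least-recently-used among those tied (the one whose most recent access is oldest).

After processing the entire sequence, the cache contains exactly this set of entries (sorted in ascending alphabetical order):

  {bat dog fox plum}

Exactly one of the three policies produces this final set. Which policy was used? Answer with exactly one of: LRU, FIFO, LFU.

Answer: FIFO

Derivation:
Simulating under each policy and comparing final sets:
  LRU: final set = {dog fox pig plum} -> differs
  FIFO: final set = {bat dog fox plum} -> MATCHES target
  LFU: final set = {dog fox pig plum} -> differs
Only FIFO produces the target set.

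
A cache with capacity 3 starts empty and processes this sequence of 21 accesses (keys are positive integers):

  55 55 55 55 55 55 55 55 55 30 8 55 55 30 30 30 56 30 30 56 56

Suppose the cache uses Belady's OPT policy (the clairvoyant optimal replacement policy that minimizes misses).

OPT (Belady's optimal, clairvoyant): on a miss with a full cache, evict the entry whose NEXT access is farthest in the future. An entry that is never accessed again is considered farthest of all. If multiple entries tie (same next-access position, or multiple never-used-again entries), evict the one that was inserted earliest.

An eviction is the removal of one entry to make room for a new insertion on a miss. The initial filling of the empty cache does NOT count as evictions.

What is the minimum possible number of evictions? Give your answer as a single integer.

Answer: 1

Derivation:
OPT (Belady) simulation (capacity=3):
  1. access 55: MISS. Cache: [55]
  2. access 55: HIT. Next use of 55: step 3. Cache: [55]
  3. access 55: HIT. Next use of 55: step 4. Cache: [55]
  4. access 55: HIT. Next use of 55: step 5. Cache: [55]
  5. access 55: HIT. Next use of 55: step 6. Cache: [55]
  6. access 55: HIT. Next use of 55: step 7. Cache: [55]
  7. access 55: HIT. Next use of 55: step 8. Cache: [55]
  8. access 55: HIT. Next use of 55: step 9. Cache: [55]
  9. access 55: HIT. Next use of 55: step 12. Cache: [55]
  10. access 30: MISS. Cache: [55 30]
  11. access 8: MISS. Cache: [55 30 8]
  12. access 55: HIT. Next use of 55: step 13. Cache: [55 30 8]
  13. access 55: HIT. Next use of 55: never. Cache: [55 30 8]
  14. access 30: HIT. Next use of 30: step 15. Cache: [55 30 8]
  15. access 30: HIT. Next use of 30: step 16. Cache: [55 30 8]
  16. access 30: HIT. Next use of 30: step 18. Cache: [55 30 8]
  17. access 56: MISS, evict 55 (next use: never). Cache: [30 8 56]
  18. access 30: HIT. Next use of 30: step 19. Cache: [30 8 56]
  19. access 30: HIT. Next use of 30: never. Cache: [30 8 56]
  20. access 56: HIT. Next use of 56: step 21. Cache: [30 8 56]
  21. access 56: HIT. Next use of 56: never. Cache: [30 8 56]
Total: 17 hits, 4 misses, 1 evictions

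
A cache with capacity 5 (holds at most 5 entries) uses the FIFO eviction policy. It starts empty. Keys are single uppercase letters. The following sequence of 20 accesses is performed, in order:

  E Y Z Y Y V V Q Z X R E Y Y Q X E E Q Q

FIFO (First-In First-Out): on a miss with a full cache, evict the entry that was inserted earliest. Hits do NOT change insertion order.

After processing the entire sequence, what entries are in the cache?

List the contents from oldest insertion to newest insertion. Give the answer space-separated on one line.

Answer: Q X R E Y

Derivation:
FIFO simulation (capacity=5):
  1. access E: MISS. Cache (old->new): [E]
  2. access Y: MISS. Cache (old->new): [E Y]
  3. access Z: MISS. Cache (old->new): [E Y Z]
  4. access Y: HIT. Cache (old->new): [E Y Z]
  5. access Y: HIT. Cache (old->new): [E Y Z]
  6. access V: MISS. Cache (old->new): [E Y Z V]
  7. access V: HIT. Cache (old->new): [E Y Z V]
  8. access Q: MISS. Cache (old->new): [E Y Z V Q]
  9. access Z: HIT. Cache (old->new): [E Y Z V Q]
  10. access X: MISS, evict E. Cache (old->new): [Y Z V Q X]
  11. access R: MISS, evict Y. Cache (old->new): [Z V Q X R]
  12. access E: MISS, evict Z. Cache (old->new): [V Q X R E]
  13. access Y: MISS, evict V. Cache (old->new): [Q X R E Y]
  14. access Y: HIT. Cache (old->new): [Q X R E Y]
  15. access Q: HIT. Cache (old->new): [Q X R E Y]
  16. access X: HIT. Cache (old->new): [Q X R E Y]
  17. access E: HIT. Cache (old->new): [Q X R E Y]
  18. access E: HIT. Cache (old->new): [Q X R E Y]
  19. access Q: HIT. Cache (old->new): [Q X R E Y]
  20. access Q: HIT. Cache (old->new): [Q X R E Y]
Total: 11 hits, 9 misses, 4 evictions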